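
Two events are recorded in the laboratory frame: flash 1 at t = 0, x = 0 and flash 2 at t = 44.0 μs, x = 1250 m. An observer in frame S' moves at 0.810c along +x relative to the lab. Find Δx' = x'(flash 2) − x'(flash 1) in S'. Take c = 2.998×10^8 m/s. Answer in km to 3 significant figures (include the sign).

Δx' ≈ -16.1 km

γ = 1/√(1 − 0.810²) = 1.7052
Δx' = γ(Δx − vΔt) = 1.7052 × (1250 m − 0.810×(2.998×10^8 m/s)×44.0×10^-6 s)
= 1.7052 × (-9434.9 m) = -16.1 km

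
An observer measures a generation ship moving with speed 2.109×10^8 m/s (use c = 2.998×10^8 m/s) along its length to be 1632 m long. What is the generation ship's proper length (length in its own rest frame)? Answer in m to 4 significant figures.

L₀ ≈ 2296 m

β = v/c = 2.109×10^8 / 2.998×10^8 = 0.703469
γ = 1/√(1 − 0.703469²) = 1.40701
L₀ = γL = 1.40701 × 1632 = 2296 m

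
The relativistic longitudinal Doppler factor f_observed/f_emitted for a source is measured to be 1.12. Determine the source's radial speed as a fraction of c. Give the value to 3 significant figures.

f_obs/f_src = √((1+β)/(1−β)) = 1.12  ⇒  (1+β)/(1−β) = 1.2544
β = |1 − D²|/(1 + D²) = |1 − 1.2544|/(1 + 1.2544) = 0.113

β ≈ 0.113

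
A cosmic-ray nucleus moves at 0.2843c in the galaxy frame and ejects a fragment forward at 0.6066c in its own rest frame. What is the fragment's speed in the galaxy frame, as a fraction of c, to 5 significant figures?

Compose boost 2: (0.6066 + 0.2843)/(1 + 0.6066×0.2843) = 0.89090/1.172456 = 0.75986

u ≈ 0.75986c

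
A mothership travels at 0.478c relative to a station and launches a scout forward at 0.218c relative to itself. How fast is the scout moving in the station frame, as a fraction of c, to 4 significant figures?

Compose boost 2: (0.218 + 0.478)/(1 + 0.218×0.478) = 0.6960/1.10420 = 0.6303

u ≈ 0.6303c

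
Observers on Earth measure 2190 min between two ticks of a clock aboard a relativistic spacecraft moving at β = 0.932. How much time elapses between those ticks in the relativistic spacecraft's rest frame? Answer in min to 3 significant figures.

γ = 1/√(1 − 0.932²) = 2.7589
Proper time: τ₀ = Δt/γ = 2190/2.7589 = 794 min

τ₀ ≈ 794 min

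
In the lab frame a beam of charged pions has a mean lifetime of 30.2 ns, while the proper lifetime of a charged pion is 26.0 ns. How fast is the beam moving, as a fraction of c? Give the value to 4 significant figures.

γ = Δt/τ₀ = 30.2/26.0 = 1.16154
β = √(1 − 1/γ²) = √(1 − 1/1.16154²) = 0.5087

β ≈ 0.5087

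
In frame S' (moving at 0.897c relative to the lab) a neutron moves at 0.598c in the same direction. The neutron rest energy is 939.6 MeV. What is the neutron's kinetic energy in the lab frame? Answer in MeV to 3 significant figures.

K ≈ 3140 MeV

u_lab = (0.598 + 0.897)/(1 + 0.598×0.897) = 0.973050
γ = 1/√(1 − 0.973050²) = 4.3366
K = (γ − 1)m₀c² = (4.3366 − 1) × 939.6 = 3.3366 × 939.6 = 3140 MeV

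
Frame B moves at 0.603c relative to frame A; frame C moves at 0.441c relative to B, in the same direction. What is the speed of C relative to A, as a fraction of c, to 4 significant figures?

u ≈ 0.8247c

Compose boost 2: (0.441 + 0.603)/(1 + 0.441×0.603) = 1.044/1.26592 = 0.8247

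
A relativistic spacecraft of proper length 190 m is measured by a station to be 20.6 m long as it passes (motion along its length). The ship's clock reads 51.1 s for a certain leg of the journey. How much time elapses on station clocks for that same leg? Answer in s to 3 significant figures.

Δt ≈ 471 s

Length contraction ⇒ γ = L₀/L = 190/20.6 = 9.2233
Time dilation: Δt = γτ₀ = 9.2233 × 51.1 s = 471 s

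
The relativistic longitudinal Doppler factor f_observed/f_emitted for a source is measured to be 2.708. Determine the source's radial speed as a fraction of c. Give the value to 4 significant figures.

f_obs/f_src = √((1+β)/(1−β)) = 2.708  ⇒  (1+β)/(1−β) = 7.33326
β = |1 − D²|/(1 + D²) = |1 − 7.33326|/(1 + 7.33326) = 0.7600

β ≈ 0.7600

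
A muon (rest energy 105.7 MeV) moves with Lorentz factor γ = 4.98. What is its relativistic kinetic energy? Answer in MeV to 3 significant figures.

K ≈ 421 MeV

γ = 4.98 (given)
K = (γ − 1)m₀c² = (4.98 − 1) × 105.7 MeV = 3.9800 × 105.7 MeV = 421 MeV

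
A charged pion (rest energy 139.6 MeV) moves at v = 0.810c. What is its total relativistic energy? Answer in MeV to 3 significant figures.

γ = 1/√(1 − 0.810²) = 1.7052
E = γm₀c² = 1.7052 × 139.6 MeV = 238 MeV

E ≈ 238 MeV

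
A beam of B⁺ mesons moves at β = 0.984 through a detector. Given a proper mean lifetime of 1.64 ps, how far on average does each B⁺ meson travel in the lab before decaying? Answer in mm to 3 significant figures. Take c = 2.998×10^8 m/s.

γ = 1/√(1 − 0.984²) = 5.6127
Dilated lifetime: Δt = γτ₀ = 5.6127 × 1.64 ps = 9.2048 ps
d = vΔt = 0.984c × 9.2048 ps = 2.9500×10^8 m/s × 9.2048×10^-12 s = 2.72 mm

d ≈ 2.72 mm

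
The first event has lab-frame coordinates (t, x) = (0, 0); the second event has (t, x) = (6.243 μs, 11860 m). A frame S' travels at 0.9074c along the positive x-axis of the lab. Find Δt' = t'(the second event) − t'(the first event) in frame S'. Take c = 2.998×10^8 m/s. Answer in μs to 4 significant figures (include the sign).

γ = 1/√(1 − 0.9074²) = 2.37943
Δt' = γ(Δt − vΔx/c²) = 2.37943 × (6.243 μs − 0.9074×11860 m / (2.998×10^8 m/s))
= 2.37943 × (-29.6535 μs) = -70.56 μs

Δt' ≈ -70.56 μs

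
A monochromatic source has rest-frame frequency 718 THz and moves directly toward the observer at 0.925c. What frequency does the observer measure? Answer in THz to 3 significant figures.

Relativistic Doppler: f_obs = f_src √((1+β)/(1−β))
= 718 × √(1.9250/0.075000) = 718 × 5.0662 = 3640 THz

f_obs ≈ 3640 THz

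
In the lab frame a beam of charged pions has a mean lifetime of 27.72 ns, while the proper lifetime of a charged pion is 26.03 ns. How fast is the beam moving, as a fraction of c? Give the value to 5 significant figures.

β ≈ 0.34383

γ = Δt/τ₀ = 27.72/26.03 = 1.064925
β = √(1 − 1/γ²) = √(1 − 1/1.064925²) = 0.34383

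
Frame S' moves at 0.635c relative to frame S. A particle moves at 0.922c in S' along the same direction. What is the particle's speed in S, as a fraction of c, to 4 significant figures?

Relativistic velocity addition: u = (u' + v)/(1 + u'v/c²)
= (0.922 + 0.635)/(1 + 0.922×0.635) = 1.557/1.58547 = 0.9820

u ≈ 0.9820c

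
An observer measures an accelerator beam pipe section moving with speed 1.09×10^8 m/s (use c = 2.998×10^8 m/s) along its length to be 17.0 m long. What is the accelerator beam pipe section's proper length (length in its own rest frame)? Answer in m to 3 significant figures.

β = v/c = 1.09×10^8 / 2.998×10^8 = 0.36358
γ = 1/√(1 − 0.36358²) = 1.0735
L₀ = γL = 1.0735 × 17.0 = 18.2 m

L₀ ≈ 18.2 m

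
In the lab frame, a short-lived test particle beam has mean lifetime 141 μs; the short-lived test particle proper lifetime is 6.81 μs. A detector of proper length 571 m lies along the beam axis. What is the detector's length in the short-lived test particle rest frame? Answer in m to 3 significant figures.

Time dilation ⇒ γ = Δt/τ₀ = 141/6.81 = 20.705
Length contraction: L = L₀/γ = 571/20.705 = 27.6 m

L ≈ 27.6 m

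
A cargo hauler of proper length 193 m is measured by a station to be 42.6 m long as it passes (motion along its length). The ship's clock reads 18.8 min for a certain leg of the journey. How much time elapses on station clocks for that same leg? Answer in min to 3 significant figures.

Δt ≈ 85.2 min

Length contraction ⇒ γ = L₀/L = 193/42.6 = 4.5305
Time dilation: Δt = γτ₀ = 4.5305 × 18.8 min = 85.2 min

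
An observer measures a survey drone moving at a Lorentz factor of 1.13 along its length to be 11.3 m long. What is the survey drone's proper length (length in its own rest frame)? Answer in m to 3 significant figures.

L₀ ≈ 12.8 m

γ = 1.13 (given)
L₀ = γL = 1.13 × 11.3 = 12.8 m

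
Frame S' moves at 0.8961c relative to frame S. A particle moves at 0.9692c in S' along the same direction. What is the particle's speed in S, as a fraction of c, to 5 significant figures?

u ≈ 0.99829c

Relativistic velocity addition: u = (u' + v)/(1 + u'v/c²)
= (0.9692 + 0.8961)/(1 + 0.9692×0.8961) = 1.8653/1.868500 = 0.99829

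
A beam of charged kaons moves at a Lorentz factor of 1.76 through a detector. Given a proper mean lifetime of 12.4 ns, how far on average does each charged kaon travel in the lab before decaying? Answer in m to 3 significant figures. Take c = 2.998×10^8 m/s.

β = √(1 − 1/γ²) = √(1 − 1/1.76²) = 0.82290
Dilated lifetime: Δt = γτ₀ = 1.76 × 12.4 ns = 21.824 ns
d = vΔt = 0.82290c × 21.824 ns = 2.4671×10^8 m/s × 2.1824×10^-8 s = 5.38 m

d ≈ 5.38 m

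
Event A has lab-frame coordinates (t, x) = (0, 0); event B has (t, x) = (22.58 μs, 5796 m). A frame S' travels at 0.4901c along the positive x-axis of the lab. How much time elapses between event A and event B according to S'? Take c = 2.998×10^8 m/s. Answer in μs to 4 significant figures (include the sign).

γ = 1/√(1 − 0.4901²) = 1.14723
Δt' = γ(Δt − vΔx/c²) = 1.14723 × (22.58 μs − 0.4901×5796 m / (2.998×10^8 m/s))
= 1.14723 × (13.1050 μs) = 15.03 μs

Δt' ≈ 15.03 μs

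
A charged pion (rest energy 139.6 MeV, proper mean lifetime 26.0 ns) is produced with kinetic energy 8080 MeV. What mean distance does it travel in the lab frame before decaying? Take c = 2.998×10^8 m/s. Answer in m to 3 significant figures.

d ≈ 459 m

γ = 1 + K/(m₀c²) = 1 + 8080/139.6 = 58.880
β = √(1 − 1/γ²) = 0.99986
Dilated lifetime: γτ₀ = 58.880 × 26.0 ns = 1530.9 ns
d = βc·γτ₀ = 0.99986 × (2.998×10^8 m/s) × 1.5309×10^-6 s = 459 m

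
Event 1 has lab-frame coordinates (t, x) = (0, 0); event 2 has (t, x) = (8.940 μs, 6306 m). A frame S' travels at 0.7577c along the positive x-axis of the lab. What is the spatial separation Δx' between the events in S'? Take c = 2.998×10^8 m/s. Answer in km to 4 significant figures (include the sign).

γ = 1/√(1 − 0.7577²) = 1.53233
Δx' = γ(Δx − vΔt) = 1.53233 × (6306 m − 0.7577×(2.998×10^8 m/s)×8.940×10^-6 s)
= 1.53233 × (4275.20 m) = 6.551 km

Δx' ≈ 6.551 km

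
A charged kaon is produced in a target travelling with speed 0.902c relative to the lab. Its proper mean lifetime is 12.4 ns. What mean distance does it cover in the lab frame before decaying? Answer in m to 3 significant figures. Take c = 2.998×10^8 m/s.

d ≈ 7.77 m

γ = 1/√(1 − 0.902²) = 2.3162
Dilated lifetime: Δt = γτ₀ = 2.3162 × 12.4 ns = 28.721 ns
d = vΔt = 0.902c × 28.721 ns = 2.7042×10^8 m/s × 2.8721×10^-8 s = 7.77 m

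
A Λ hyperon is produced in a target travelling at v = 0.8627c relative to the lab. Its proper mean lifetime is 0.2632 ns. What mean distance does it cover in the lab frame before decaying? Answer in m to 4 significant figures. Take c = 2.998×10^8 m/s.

γ = 1/√(1 − 0.8627²) = 1.97739
Dilated lifetime: Δt = γτ₀ = 1.97739 × 0.2632 ns = 0.520450 ns
d = vΔt = 0.8627c × 0.520450 ns = 2.58637×10^8 m/s × 5.20450×10^-10 s = 0.1346 m

d ≈ 0.1346 m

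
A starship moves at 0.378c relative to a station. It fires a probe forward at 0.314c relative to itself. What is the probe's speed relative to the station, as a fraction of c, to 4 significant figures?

u ≈ 0.6186c

Relativistic velocity addition: u = (u' + v)/(1 + u'v/c²)
= (0.314 + 0.378)/(1 + 0.314×0.378) = 0.6920/1.11869 = 0.6186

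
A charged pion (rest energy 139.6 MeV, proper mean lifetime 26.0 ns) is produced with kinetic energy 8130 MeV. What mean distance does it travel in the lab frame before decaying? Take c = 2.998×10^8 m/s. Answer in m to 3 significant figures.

γ = 1 + K/(m₀c²) = 1 + 8130/139.6 = 59.238
β = √(1 − 1/γ²) = 0.99986
Dilated lifetime: γτ₀ = 59.238 × 26.0 ns = 1540.2 ns
d = βc·γτ₀ = 0.99986 × (2.998×10^8 m/s) × 1.5402×10^-6 s = 462 m

d ≈ 462 m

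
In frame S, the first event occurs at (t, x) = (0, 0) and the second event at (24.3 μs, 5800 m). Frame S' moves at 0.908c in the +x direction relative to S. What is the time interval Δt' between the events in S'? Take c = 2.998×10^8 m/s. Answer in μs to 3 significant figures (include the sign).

Δt' ≈ 16.1 μs

γ = 1/√(1 − 0.908²) = 2.3868
Δt' = γ(Δt − vΔx/c²) = 2.3868 × (24.3 μs − 0.908×5800 m / (2.998×10^8 m/s))
= 2.3868 × (6.7336 μs) = 16.1 μs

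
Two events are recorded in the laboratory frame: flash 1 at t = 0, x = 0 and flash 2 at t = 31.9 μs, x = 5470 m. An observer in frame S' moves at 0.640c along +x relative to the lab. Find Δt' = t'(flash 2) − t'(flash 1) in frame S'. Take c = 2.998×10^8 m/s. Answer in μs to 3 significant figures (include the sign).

Δt' ≈ 26.3 μs

γ = 1/√(1 − 0.640²) = 1.3014
Δt' = γ(Δt − vΔx/c²) = 1.3014 × (31.9 μs − 0.640×5470 m / (2.998×10^8 m/s))
= 1.3014 × (20.223 μs) = 26.3 μs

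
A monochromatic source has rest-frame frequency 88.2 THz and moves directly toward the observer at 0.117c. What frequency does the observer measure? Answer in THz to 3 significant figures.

Relativistic Doppler: f_obs = f_src √((1+β)/(1−β))
= 88.2 × √(1.1170/0.88300) = 88.2 × 1.1247 = 99.2 THz

f_obs ≈ 99.2 THz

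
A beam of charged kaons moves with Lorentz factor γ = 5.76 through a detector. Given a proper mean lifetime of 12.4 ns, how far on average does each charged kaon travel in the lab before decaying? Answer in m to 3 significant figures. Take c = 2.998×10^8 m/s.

d ≈ 21.1 m

β = √(1 − 1/γ²) = √(1 − 1/5.76²) = 0.98481
Dilated lifetime: Δt = γτ₀ = 5.76 × 12.4 ns = 71.424 ns
d = vΔt = 0.98481c × 71.424 ns = 2.9525×10^8 m/s × 7.1424×10^-8 s = 21.1 m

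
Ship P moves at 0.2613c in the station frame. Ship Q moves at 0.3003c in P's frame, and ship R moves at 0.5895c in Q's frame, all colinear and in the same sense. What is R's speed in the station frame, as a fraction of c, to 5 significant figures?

u ≈ 0.84947c

Compose boost 2: (0.3003 + 0.2613)/(1 + 0.3003×0.2613) = 0.56160/1.078468 = 0.5207385
Compose boost 3: (0.5895 + 0.5207385)/(1 + 0.5895×0.5207385) = 1.110238/1.306975 = 0.84947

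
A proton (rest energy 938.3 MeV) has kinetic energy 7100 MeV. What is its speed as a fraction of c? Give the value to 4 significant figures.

γ = 1 + K/(m₀c²) = 1 + 7100/938.3 = 8.56688
β = √(1 − 1/γ²) = 0.9932

β ≈ 0.9932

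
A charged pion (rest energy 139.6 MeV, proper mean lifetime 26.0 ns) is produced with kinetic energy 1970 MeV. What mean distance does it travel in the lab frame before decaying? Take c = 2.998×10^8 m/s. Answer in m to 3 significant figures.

γ = 1 + K/(m₀c²) = 1 + 1970/139.6 = 15.112
β = √(1 − 1/γ²) = 0.99781
Dilated lifetime: γτ₀ = 15.112 × 26.0 ns = 392.91 ns
d = βc·γτ₀ = 0.99781 × (2.998×10^8 m/s) × 3.9291×10^-7 s = 118 m

d ≈ 118 m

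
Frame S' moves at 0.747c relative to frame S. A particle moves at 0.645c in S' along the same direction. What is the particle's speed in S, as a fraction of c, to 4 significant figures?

u ≈ 0.9394c

Relativistic velocity addition: u = (u' + v)/(1 + u'v/c²)
= (0.645 + 0.747)/(1 + 0.645×0.747) = 1.392/1.48182 = 0.9394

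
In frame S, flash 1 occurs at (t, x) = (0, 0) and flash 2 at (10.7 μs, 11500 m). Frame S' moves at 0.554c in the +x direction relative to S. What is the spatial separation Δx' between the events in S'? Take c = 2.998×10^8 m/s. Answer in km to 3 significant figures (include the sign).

γ = 1/√(1 − 0.554²) = 1.2012
Δx' = γ(Δx − vΔt) = 1.2012 × (11500 m − 0.554×(2.998×10^8 m/s)×10.7×10^-6 s)
= 1.2012 × (9722.8 m) = 11.7 km

Δx' ≈ 11.7 km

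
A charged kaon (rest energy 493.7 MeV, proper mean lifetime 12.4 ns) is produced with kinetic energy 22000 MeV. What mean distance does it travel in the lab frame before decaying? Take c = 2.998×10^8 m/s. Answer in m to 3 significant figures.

γ = 1 + K/(m₀c²) = 1 + 22000/493.7 = 45.561
β = √(1 − 1/γ²) = 0.99976
Dilated lifetime: γτ₀ = 45.561 × 12.4 ns = 564.96 ns
d = βc·γτ₀ = 0.99976 × (2.998×10^8 m/s) × 5.6496×10^-7 s = 169 m

d ≈ 169 m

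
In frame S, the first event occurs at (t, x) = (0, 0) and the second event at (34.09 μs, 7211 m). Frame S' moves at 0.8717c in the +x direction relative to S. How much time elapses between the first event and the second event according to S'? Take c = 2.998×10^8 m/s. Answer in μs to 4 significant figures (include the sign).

Δt' ≈ 26.78 μs

γ = 1/√(1 − 0.8717²) = 2.04065
Δt' = γ(Δt − vΔx/c²) = 2.04065 × (34.09 μs − 0.8717×7211 m / (2.998×10^8 m/s))
= 2.04065 × (13.1233 μs) = 26.78 μs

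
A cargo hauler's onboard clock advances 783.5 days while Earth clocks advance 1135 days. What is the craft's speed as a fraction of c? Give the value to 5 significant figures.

β ≈ 0.72352

γ = Δt/τ₀ = 1135/783.5 = 1.448628
β = √(1 − 1/γ²) = √(1 − 1/1.448628²) = 0.72352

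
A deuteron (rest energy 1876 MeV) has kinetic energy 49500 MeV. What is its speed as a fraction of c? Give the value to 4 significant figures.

β ≈ 0.9993

γ = 1 + K/(m₀c²) = 1 + 49500/1876 = 27.3859
β = √(1 − 1/γ²) = 0.9993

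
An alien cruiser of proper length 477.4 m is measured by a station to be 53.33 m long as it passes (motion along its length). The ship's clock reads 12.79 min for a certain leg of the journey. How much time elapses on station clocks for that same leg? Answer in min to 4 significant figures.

Length contraction ⇒ γ = L₀/L = 477.4/53.33 = 8.95181
Time dilation: Δt = γτ₀ = 8.95181 × 12.79 min = 114.5 min

Δt ≈ 114.5 min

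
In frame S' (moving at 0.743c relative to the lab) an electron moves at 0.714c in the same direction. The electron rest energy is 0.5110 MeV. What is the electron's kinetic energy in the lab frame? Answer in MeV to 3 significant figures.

K ≈ 1.16 MeV

u_lab = (0.714 + 0.743)/(1 + 0.714×0.743) = 0.951975
γ = 1/√(1 − 0.951975²) = 3.2661
K = (γ − 1)m₀c² = (3.2661 − 1) × 0.5110 = 2.2661 × 0.5110 = 1.16 MeV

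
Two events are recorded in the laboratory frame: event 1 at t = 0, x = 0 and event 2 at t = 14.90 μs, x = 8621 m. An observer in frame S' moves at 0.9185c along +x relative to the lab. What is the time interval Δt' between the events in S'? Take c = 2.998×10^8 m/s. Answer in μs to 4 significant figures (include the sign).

Δt' ≈ -29.11 μs

γ = 1/√(1 − 0.9185²) = 2.52895
Δt' = γ(Δt − vΔx/c²) = 2.52895 × (14.90 μs − 0.9185×8621 m / (2.998×10^8 m/s))
= 2.52895 × (-11.5122 μs) = -29.11 μs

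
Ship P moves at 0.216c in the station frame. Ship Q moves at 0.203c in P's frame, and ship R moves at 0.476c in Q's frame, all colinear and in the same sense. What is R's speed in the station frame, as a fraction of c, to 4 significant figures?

u ≈ 0.7367c

Compose boost 2: (0.203 + 0.216)/(1 + 0.203×0.216) = 0.4190/1.04385 = 0.401399
Compose boost 3: (0.476 + 0.401399)/(1 + 0.476×0.401399) = 0.877399/1.19107 = 0.7367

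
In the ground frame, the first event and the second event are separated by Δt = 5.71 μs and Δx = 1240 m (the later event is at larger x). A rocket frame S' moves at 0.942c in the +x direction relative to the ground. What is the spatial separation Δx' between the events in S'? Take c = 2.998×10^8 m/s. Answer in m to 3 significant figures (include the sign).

Δx' ≈ -1110 m

γ = 1/√(1 − 0.942²) = 2.9796
Δx' = γ(Δx − vΔt) = 2.9796 × (1240 m − 0.942×(2.998×10^8 m/s)×5.71×10^-6 s)
= 2.9796 × (-372.57 m) = -1110 m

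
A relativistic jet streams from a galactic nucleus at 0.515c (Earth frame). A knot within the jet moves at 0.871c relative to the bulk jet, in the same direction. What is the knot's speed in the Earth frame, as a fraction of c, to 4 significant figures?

u ≈ 0.9568c

Relativistic velocity addition: u = (u' + v)/(1 + u'v/c²)
= (0.871 + 0.515)/(1 + 0.871×0.515) = 1.386/1.44856 = 0.9568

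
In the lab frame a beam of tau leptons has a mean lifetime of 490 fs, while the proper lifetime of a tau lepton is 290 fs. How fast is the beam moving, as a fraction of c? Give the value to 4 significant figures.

β ≈ 0.8061

γ = Δt/τ₀ = 490/290 = 1.68966
β = √(1 − 1/γ²) = √(1 − 1/1.68966²) = 0.8061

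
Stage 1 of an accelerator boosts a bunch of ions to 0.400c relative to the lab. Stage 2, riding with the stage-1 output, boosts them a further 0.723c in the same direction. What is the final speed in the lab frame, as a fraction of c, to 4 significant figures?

u ≈ 0.8711c

Compose boost 2: (0.723 + 0.400)/(1 + 0.723×0.400) = 1.123/1.28920 = 0.8711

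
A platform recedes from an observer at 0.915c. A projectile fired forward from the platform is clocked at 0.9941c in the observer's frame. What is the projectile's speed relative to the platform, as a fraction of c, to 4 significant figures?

u' ≈ 0.8750c

Inverse velocity addition: u' = (u − v)/(1 − uv/c²)
= (0.9941 − 0.915)/(1 − 0.9941×0.915) = 0.07910/0.0903985 = 0.8750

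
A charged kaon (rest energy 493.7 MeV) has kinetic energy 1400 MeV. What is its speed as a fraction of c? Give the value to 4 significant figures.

β ≈ 0.9654

γ = 1 + K/(m₀c²) = 1 + 1400/493.7 = 3.83573
β = √(1 − 1/γ²) = 0.9654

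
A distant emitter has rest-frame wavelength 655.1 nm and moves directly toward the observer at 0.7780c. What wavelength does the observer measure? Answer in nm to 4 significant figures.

Relativistic Doppler: λ_obs = λ_src √((1−β)/(1+β))
= 655.1 × √(0.222000/1.77800) = 655.1 × 0.353354 = 231.5 nm

λ_obs ≈ 231.5 nm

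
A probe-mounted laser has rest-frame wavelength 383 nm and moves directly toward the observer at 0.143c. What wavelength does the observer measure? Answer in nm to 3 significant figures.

Relativistic Doppler: λ_obs = λ_src √((1−β)/(1+β))
= 383 × √(0.85700/1.1430) = 383 × 0.86590 = 332 nm

λ_obs ≈ 332 nm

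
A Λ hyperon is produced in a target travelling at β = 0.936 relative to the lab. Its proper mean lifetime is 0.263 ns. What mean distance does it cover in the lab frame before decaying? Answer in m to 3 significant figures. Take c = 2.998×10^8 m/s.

γ = 1/√(1 − 0.936²) = 2.8409
Dilated lifetime: Δt = γτ₀ = 2.8409 × 0.263 ns = 0.74716 ns
d = vΔt = 0.936c × 0.74716 ns = 2.8061×10^8 m/s × 7.4716×10^-10 s = 0.210 m

d ≈ 0.210 m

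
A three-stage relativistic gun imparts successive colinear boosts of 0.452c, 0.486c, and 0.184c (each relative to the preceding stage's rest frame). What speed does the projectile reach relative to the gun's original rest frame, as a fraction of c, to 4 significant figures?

u ≈ 0.8349c

Compose boost 2: (0.486 + 0.452)/(1 + 0.486×0.452) = 0.9380/1.21967 = 0.769059
Compose boost 3: (0.184 + 0.769059)/(1 + 0.184×0.769059) = 0.953059/1.14151 = 0.8349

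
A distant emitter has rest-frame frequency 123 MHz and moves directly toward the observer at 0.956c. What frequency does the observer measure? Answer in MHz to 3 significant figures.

Relativistic Doppler: f_obs = f_src √((1+β)/(1−β))
= 123 × √(1.9560/0.044000) = 123 × 6.6674 = 820 MHz

f_obs ≈ 820 MHz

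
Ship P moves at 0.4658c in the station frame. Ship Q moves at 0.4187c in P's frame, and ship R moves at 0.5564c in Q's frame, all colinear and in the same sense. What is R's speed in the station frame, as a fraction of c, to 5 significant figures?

u ≈ 0.91835c

Compose boost 2: (0.4187 + 0.4658)/(1 + 0.4187×0.4658) = 0.88450/1.195030 = 0.7401485
Compose boost 3: (0.5564 + 0.7401485)/(1 + 0.5564×0.7401485) = 1.296548/1.411819 = 0.91835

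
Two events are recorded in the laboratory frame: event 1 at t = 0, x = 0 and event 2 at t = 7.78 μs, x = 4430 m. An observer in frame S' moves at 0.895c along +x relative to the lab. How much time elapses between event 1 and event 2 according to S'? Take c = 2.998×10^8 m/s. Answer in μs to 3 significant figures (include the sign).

γ = 1/√(1 − 0.895²) = 2.2418
Δt' = γ(Δt − vΔx/c²) = 2.2418 × (7.78 μs − 0.895×4430 m / (2.998×10^8 m/s))
= 2.2418 × (-5.4450 μs) = -12.2 μs

Δt' ≈ -12.2 μs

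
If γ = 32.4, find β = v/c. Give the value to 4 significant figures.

β ≈ 0.9995

β = √(1 − 1/γ²) = √(1 − 1/32.4²) = √(0.999047) = 0.9995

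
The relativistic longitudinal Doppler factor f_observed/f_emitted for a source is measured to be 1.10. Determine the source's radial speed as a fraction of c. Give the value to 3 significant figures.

f_obs/f_src = √((1+β)/(1−β)) = 1.10  ⇒  (1+β)/(1−β) = 1.2100
β = |1 − D²|/(1 + D²) = |1 − 1.2100|/(1 + 1.2100) = 0.0950

β ≈ 0.0950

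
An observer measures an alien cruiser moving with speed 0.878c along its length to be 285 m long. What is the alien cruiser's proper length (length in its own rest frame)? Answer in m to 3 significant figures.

L₀ ≈ 595 m

γ = 1/√(1 − 0.878²) = 2.0892
L₀ = γL = 2.0892 × 285 = 595 m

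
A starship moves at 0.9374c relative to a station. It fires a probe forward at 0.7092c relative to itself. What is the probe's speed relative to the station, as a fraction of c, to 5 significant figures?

Relativistic velocity addition: u = (u' + v)/(1 + u'v/c²)
= (0.7092 + 0.9374)/(1 + 0.7092×0.9374) = 1.6466/1.664804 = 0.98907

u ≈ 0.98907c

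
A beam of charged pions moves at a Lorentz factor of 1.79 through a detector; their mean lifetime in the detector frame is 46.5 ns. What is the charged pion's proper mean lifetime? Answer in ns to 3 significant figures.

τ₀ ≈ 26.0 ns

γ = 1.79 (given)
Proper time: τ₀ = Δt/γ = 46.5/1.79 = 26.0 ns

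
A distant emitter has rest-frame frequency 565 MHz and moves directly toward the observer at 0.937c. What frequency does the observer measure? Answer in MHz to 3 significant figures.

Relativistic Doppler: f_obs = f_src √((1+β)/(1−β))
= 565 × √(1.9370/0.063000) = 565 × 5.5449 = 3130 MHz

f_obs ≈ 3130 MHz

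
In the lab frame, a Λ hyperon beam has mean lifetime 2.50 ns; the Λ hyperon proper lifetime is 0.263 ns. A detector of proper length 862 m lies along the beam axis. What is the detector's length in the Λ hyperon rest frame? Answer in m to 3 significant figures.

L ≈ 90.7 m

Time dilation ⇒ γ = Δt/τ₀ = 2.50/0.263 = 9.5057
Length contraction: L = L₀/γ = 862/9.5057 = 90.7 m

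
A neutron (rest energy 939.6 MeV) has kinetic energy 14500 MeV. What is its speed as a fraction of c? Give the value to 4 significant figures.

γ = 1 + K/(m₀c²) = 1 + 14500/939.6 = 16.4321
β = √(1 − 1/γ²) = 0.9981

β ≈ 0.9981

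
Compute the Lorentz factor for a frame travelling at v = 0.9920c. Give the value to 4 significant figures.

γ ≈ 7.922

γ = 1/√(1 − β²) = 1/√(1 − 0.9920²) = 1/√(0.0159360) = 7.922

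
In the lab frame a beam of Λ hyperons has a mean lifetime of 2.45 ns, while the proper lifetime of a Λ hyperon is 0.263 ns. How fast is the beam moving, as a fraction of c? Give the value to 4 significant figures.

γ = Δt/τ₀ = 2.45/0.263 = 9.31559
β = √(1 − 1/γ²) = √(1 − 1/9.31559²) = 0.9942

β ≈ 0.9942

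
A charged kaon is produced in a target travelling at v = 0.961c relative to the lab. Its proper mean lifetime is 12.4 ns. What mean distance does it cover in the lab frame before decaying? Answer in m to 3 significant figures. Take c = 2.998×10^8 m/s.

γ = 1/√(1 − 0.961²) = 3.6160
Dilated lifetime: Δt = γτ₀ = 3.6160 × 12.4 ns = 44.838 ns
d = vΔt = 0.961c × 44.838 ns = 2.8811×10^8 m/s × 4.4838×10^-8 s = 12.9 m

d ≈ 12.9 m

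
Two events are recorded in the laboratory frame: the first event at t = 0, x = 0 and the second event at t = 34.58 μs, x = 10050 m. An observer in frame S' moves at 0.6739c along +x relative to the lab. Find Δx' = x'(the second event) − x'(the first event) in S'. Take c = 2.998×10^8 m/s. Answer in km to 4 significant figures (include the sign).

γ = 1/√(1 − 0.6739²) = 1.35350
Δx' = γ(Δx − vΔt) = 1.35350 × (10050 m − 0.6739×(2.998×10^8 m/s)×34.58×10^-6 s)
= 1.35350 × (3063.62 m) = 4.147 km

Δx' ≈ 4.147 km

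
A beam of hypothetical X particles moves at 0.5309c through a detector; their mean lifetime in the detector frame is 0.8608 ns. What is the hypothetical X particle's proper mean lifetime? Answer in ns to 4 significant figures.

τ₀ ≈ 0.7295 ns

γ = 1/√(1 − 0.5309²) = 1.18003
Proper time: τ₀ = Δt/γ = 0.8608/1.18003 = 0.7295 ns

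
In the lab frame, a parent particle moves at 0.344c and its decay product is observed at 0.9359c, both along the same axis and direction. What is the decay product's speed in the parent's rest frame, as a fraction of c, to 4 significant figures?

Inverse velocity addition: u' = (u − v)/(1 − uv/c²)
= (0.9359 − 0.344)/(1 − 0.9359×0.344) = 0.5919/0.678050 = 0.8729

u' ≈ 0.8729c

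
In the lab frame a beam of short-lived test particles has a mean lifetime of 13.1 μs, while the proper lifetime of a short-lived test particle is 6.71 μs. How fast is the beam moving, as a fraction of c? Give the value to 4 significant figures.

β ≈ 0.8589

γ = Δt/τ₀ = 13.1/6.71 = 1.95231
β = √(1 − 1/γ²) = √(1 − 1/1.95231²) = 0.8589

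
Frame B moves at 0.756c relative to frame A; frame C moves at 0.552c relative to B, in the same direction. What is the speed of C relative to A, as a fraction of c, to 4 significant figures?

Compose boost 2: (0.552 + 0.756)/(1 + 0.552×0.756) = 1.308/1.41731 = 0.9229

u ≈ 0.9229c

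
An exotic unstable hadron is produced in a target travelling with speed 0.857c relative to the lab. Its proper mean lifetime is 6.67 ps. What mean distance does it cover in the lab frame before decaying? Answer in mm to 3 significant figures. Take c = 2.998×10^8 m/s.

γ = 1/√(1 − 0.857²) = 1.9406
Dilated lifetime: Δt = γτ₀ = 1.9406 × 6.67 ps = 12.944 ps
d = vΔt = 0.857c × 12.944 ps = 2.5693×10^8 m/s × 1.2944×10^-11 s = 3.33 mm

d ≈ 3.33 mm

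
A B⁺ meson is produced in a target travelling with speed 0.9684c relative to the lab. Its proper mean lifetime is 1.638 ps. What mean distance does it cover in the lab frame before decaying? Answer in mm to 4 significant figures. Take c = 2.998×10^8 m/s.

γ = 1/√(1 − 0.9684²) = 4.00959
Dilated lifetime: Δt = γτ₀ = 4.00959 × 1.638 ps = 6.56771 ps
d = vΔt = 0.9684c × 6.56771 ps = 2.90326×10^8 m/s × 6.56771×10^-12 s = 1.907 mm

d ≈ 1.907 mm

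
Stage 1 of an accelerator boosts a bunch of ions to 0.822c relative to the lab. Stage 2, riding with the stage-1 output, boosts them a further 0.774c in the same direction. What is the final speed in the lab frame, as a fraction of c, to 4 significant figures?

u ≈ 0.9754c

Compose boost 2: (0.774 + 0.822)/(1 + 0.774×0.822) = 1.596/1.63623 = 0.9754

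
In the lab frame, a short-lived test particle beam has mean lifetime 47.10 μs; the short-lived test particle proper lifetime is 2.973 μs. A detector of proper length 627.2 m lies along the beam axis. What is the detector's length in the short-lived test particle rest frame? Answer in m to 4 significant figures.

Time dilation ⇒ γ = Δt/τ₀ = 47.10/2.973 = 15.8426
Length contraction: L = L₀/γ = 627.2/15.8426 = 39.59 m

L ≈ 39.59 m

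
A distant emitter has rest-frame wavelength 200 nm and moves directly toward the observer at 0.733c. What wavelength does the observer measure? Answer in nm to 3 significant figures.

Relativistic Doppler: λ_obs = λ_src √((1−β)/(1+β))
= 200 × √(0.26700/1.7330) = 200 × 0.39252 = 78.5 nm

λ_obs ≈ 78.5 nm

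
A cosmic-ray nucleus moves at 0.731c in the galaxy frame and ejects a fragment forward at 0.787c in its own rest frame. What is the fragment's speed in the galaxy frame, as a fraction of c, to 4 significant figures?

Compose boost 2: (0.787 + 0.731)/(1 + 0.787×0.731) = 1.518/1.57530 = 0.9636

u ≈ 0.9636c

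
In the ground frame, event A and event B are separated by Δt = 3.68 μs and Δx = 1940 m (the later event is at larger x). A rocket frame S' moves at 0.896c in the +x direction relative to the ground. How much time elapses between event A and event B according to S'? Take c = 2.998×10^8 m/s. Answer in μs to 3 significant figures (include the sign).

Δt' ≈ -4.77 μs

γ = 1/√(1 − 0.896²) = 2.2520
Δt' = γ(Δt − vΔx/c²) = 2.2520 × (3.68 μs − 0.896×1940 m / (2.998×10^8 m/s))
= 2.2520 × (-2.1180 μs) = -4.77 μs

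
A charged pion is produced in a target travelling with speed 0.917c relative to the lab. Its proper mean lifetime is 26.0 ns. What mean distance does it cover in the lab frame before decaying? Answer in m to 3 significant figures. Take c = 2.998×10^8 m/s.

d ≈ 17.9 m

γ = 1/√(1 − 0.917²) = 2.5070
Dilated lifetime: Δt = γτ₀ = 2.5070 × 26.0 ns = 65.181 ns
d = vΔt = 0.917c × 65.181 ns = 2.7492×10^8 m/s × 6.5181×10^-8 s = 17.9 m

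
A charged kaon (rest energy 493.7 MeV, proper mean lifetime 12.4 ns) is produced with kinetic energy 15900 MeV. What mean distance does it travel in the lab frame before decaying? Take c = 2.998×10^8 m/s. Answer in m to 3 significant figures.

d ≈ 123 m

γ = 1 + K/(m₀c²) = 1 + 15900/493.7 = 33.206
β = √(1 − 1/γ²) = 0.99955
Dilated lifetime: γτ₀ = 33.206 × 12.4 ns = 411.75 ns
d = βc·γτ₀ = 0.99955 × (2.998×10^8 m/s) × 4.1175×10^-7 s = 123 m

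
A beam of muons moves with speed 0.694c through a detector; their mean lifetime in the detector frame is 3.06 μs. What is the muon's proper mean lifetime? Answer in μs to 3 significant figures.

τ₀ ≈ 2.20 μs

γ = 1/√(1 − 0.694²) = 1.3889
Proper time: τ₀ = Δt/γ = 3.06/1.3889 = 2.20 μs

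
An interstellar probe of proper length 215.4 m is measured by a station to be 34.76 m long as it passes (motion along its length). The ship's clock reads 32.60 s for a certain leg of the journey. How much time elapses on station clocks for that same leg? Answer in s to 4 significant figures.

Length contraction ⇒ γ = L₀/L = 215.4/34.76 = 6.19678
Time dilation: Δt = γτ₀ = 6.19678 × 32.60 s = 202.0 s

Δt ≈ 202.0 s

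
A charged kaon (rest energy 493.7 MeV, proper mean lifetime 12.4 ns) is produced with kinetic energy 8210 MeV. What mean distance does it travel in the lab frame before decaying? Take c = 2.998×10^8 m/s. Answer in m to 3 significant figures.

γ = 1 + K/(m₀c²) = 1 + 8210/493.7 = 17.630
β = √(1 − 1/γ²) = 0.99839
Dilated lifetime: γτ₀ = 17.630 × 12.4 ns = 218.61 ns
d = βc·γτ₀ = 0.99839 × (2.998×10^8 m/s) × 2.1861×10^-7 s = 65.4 m

d ≈ 65.4 m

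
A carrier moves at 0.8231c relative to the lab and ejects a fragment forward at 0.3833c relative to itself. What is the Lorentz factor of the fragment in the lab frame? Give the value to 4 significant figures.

γ ≈ 2.508

u_lab = (0.3833 + 0.8231)/(1 + 0.3833×0.8231) = 1.2064/1.315494 = 0.9170698
γ = 1/√(1 − 0.9170698²) = 2.508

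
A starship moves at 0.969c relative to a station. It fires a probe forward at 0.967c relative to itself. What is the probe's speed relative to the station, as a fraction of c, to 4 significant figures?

u ≈ 0.9995c

Relativistic velocity addition: u = (u' + v)/(1 + u'v/c²)
= (0.967 + 0.969)/(1 + 0.967×0.969) = 1.936/1.93702 = 0.9995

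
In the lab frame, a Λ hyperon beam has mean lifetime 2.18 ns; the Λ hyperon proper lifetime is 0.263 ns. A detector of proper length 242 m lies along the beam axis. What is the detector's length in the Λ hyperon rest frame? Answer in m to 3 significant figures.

Time dilation ⇒ γ = Δt/τ₀ = 2.18/0.263 = 8.2890
Length contraction: L = L₀/γ = 242/8.2890 = 29.2 m

L ≈ 29.2 m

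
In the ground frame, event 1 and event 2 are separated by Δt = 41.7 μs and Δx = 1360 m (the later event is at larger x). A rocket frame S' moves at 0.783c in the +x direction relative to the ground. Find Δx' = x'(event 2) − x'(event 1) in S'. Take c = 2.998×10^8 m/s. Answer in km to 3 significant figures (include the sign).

Δx' ≈ -13.6 km

γ = 1/√(1 − 0.783²) = 1.6077
Δx' = γ(Δx − vΔt) = 1.6077 × (1360 m − 0.783×(2.998×10^8 m/s)×41.7×10^-6 s)
= 1.6077 × (-8428.8 m) = -13.6 km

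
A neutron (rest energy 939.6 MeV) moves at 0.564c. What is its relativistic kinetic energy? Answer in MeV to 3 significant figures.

K ≈ 198 MeV

γ = 1/√(1 − 0.564²) = 1.2110
K = (γ − 1)m₀c² = (1.2110 − 1) × 939.6 MeV = 0.21098 × 939.6 MeV = 198 MeV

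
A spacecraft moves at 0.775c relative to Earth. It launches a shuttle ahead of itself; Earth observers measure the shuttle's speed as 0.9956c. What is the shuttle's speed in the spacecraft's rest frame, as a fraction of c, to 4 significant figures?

Inverse velocity addition: u' = (u − v)/(1 − uv/c²)
= (0.9956 − 0.775)/(1 − 0.9956×0.775) = 0.2206/0.228410 = 0.9658

u' ≈ 0.9658c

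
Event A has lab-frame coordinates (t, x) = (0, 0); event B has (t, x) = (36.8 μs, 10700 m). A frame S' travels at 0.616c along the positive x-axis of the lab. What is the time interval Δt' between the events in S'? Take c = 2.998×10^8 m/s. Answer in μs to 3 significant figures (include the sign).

Δt' ≈ 18.8 μs

γ = 1/√(1 − 0.616²) = 1.2694
Δt' = γ(Δt − vΔx/c²) = 1.2694 × (36.8 μs − 0.616×10700 m / (2.998×10^8 m/s))
= 1.2694 × (14.815 μs) = 18.8 μs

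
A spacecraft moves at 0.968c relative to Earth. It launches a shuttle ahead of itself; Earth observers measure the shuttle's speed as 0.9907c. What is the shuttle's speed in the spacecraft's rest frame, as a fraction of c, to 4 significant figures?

Inverse velocity addition: u' = (u − v)/(1 − uv/c²)
= (0.9907 − 0.968)/(1 − 0.9907×0.968) = 0.02270/0.0410024 = 0.5536

u' ≈ 0.5536c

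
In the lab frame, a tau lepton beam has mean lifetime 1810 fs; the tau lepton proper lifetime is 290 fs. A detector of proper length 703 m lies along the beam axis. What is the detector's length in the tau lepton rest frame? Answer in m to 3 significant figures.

Time dilation ⇒ γ = Δt/τ₀ = 1810/290 = 6.2414
Length contraction: L = L₀/γ = 703/6.2414 = 113 m

L ≈ 113 m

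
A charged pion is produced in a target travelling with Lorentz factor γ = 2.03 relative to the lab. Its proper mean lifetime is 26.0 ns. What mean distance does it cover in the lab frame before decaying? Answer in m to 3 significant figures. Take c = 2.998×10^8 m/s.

β = √(1 − 1/γ²) = √(1 − 1/2.03²) = 0.87025
Dilated lifetime: Δt = γτ₀ = 2.03 × 26.0 ns = 52.780 ns
d = vΔt = 0.87025c × 52.780 ns = 2.6090×10^8 m/s × 5.2780×10^-8 s = 13.8 m

d ≈ 13.8 m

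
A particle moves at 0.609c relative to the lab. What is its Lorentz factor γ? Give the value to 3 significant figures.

γ = 1/√(1 − β²) = 1/√(1 − 0.609²) = 1/√(0.62912) = 1.26

γ ≈ 1.26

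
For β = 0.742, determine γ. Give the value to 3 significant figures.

γ = 1/√(1 − β²) = 1/√(1 − 0.742²) = 1/√(0.44944) = 1.49

γ ≈ 1.49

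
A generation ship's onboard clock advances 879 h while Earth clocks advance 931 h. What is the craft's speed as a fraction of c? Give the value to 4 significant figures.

β ≈ 0.3295

γ = Δt/τ₀ = 931/879 = 1.05916
β = √(1 − 1/γ²) = √(1 − 1/1.05916²) = 0.3295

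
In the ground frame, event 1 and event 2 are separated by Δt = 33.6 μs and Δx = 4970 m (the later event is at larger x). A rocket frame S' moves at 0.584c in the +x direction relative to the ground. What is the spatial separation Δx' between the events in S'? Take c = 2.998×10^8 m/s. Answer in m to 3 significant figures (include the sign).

Δx' ≈ -1120 m

γ = 1/√(1 − 0.584²) = 1.2319
Δx' = γ(Δx − vΔt) = 1.2319 × (4970 m − 0.584×(2.998×10^8 m/s)×33.6×10^-6 s)
= 1.2319 × (-912.80 m) = -1120 m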